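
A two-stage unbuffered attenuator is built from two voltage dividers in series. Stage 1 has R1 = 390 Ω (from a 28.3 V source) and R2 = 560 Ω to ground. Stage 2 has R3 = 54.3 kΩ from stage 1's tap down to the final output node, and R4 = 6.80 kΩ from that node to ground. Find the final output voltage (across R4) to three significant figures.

Stage 2 presents R3+R4 = 61100 Ω as a load on stage 1's tap.
Stage 1's lower leg becomes R2‖(R3+R4) = 554.9 Ω, so V_mid = 28.3 × 554.9/944.9 = 16.62 V.
Stage 2 is itself unloaded: V_out = V_mid × R4/(R3+R4) = 16.62 × 6800/61100 = 1.85 V.

V_out ≈ 1.85 V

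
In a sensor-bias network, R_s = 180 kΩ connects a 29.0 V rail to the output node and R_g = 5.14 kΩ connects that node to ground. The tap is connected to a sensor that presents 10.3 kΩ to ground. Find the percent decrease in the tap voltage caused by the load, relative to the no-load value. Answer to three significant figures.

The divider's output (Thévenin) resistance is R_s‖R_g = 4.997 kΩ.
Fractional drop under load = R_th/(R_th + R_L) = 4.997 / (4.997 + 10.3) = 0.3267.
So the output falls by 32.7 %.

32.7 %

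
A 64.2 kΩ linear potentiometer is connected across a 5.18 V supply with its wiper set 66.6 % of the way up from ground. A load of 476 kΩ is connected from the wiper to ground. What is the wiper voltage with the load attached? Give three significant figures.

The wiper splits the pot into (1−α)R = 21.44 kΩ above and αR = 42.76 kΩ below.
Lower section ‖ load = 39.23 kΩ.
V_wiper = 5.18 × 39.23/(21.44 + 39.23) = 3.35 V.

V ≈ 3.35 V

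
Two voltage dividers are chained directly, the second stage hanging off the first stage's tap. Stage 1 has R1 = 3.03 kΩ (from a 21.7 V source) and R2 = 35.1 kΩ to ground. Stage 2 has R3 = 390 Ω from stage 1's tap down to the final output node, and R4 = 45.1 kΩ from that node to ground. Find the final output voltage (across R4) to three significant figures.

Stage 2 presents R3+R4 = 45490 Ω as a load on stage 1's tap.
Stage 1's lower leg becomes R2‖(R3+R4) = 19810 Ω, so V_mid = 21.7 × 19810/22840 = 18.82 V.
Stage 2 is itself unloaded: V_out = V_mid × R4/(R3+R4) = 18.82 × 45100/45490 = 18.7 V.

V_out ≈ 18.7 V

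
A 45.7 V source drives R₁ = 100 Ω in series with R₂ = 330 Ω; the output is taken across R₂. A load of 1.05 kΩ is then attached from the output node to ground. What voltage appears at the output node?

The load sits in parallel with R₂: R₂‖R_L = (330 × 1050) / (330 + 1050) = 251.1 Ω.
V_out = 45.7 × 251.1 / (100 + 251.1) = 45.7 × 251.1/351.1 = 32.7 V.
(Unloaded it would have been 35.1 V.)

V_out ≈ 32.7 V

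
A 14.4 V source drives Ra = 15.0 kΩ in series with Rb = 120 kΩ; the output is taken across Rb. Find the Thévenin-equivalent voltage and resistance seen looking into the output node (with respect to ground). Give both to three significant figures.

V_th = 12.8 V, R_th = 13.3 kΩ

V_th is the open-circuit tap voltage: 14.4 × 120/(15.0 + 120) = 12.8 V.
With the supply zeroed, Ra and Rb appear in parallel from the tap: R_th = Ra‖Rb = (15.0 × 120)/135.0 = 13.3 kΩ.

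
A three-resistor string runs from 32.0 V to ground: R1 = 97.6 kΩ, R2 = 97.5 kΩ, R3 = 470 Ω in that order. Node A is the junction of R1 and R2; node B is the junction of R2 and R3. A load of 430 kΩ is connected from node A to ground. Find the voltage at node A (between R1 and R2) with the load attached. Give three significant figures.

Below node A the series string R2+R3 = 97970 Ω sits in parallel with the 430000 Ω load: 79790 Ω.
V_A = 32.0 × 79790/(97600 + 79790) = 14.4 V.

V ≈ 14.4 V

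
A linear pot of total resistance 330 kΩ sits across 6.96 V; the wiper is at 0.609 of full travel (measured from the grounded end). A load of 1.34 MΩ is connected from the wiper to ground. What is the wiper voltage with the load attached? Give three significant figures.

V ≈ 4.00 V

The wiper splits the pot into (1−α)R = 129.0 kΩ above and αR = 201.0 kΩ below.
Lower section ‖ load = 174.8 kΩ.
V_wiper = 6.96 × 174.8/(129.0 + 174.8) = 4.00 V.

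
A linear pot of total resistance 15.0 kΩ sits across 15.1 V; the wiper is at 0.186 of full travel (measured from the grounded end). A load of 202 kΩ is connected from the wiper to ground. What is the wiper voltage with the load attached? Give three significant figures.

The wiper splits the pot into (1−α)R = 12.21 kΩ above and αR = 2.790 kΩ below.
Lower section ‖ load = 2.752 kΩ.
V_wiper = 15.1 × 2.752/(12.21 + 2.752) = 2.78 V.

V ≈ 2.78 V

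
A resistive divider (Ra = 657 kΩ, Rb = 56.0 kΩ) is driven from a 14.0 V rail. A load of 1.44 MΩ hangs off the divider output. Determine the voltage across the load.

V_out ≈ 1.06 V

The load sits in parallel with Rb: Rb‖R_L = (56.0 × 1440) / (56.0 + 1440) = 53.90 kΩ.
V_out = 14.0 × 53.90 / (657 + 53.90) = 14.0 × 53.90/710.9 = 1.06 V.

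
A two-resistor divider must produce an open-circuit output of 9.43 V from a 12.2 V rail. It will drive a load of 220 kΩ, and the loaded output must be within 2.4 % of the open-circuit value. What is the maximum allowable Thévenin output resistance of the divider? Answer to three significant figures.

Loading drop = R_th/(R_th + R_L) ≤ 0.0240, so R_th ≤ R_L · ε/(1−ε) = 220 kΩ × 0.0240/0.9760 = 5.41 kΩ.

R_th ≤ 5.41 kΩ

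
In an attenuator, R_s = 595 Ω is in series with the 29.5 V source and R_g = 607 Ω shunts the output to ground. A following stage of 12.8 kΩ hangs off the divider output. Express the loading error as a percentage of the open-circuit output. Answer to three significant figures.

2.29 %

The divider's output (Thévenin) resistance is R_s‖R_g = 300.5 Ω.
Fractional drop under load = R_th/(R_th + R_L) = 300.5 / (300.5 + 12800) = 0.02294.
So the output falls by 2.29 %.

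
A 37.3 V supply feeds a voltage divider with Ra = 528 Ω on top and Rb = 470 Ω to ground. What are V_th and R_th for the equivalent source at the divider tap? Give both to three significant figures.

V_th = 17.6 V, R_th = 249 Ω

V_th is the open-circuit tap voltage: 37.3 × 470/(528 + 470) = 17.6 V.
With the supply zeroed, Ra and Rb appear in parallel from the tap: R_th = Ra‖Rb = (528 × 470)/998.0 = 249 Ω.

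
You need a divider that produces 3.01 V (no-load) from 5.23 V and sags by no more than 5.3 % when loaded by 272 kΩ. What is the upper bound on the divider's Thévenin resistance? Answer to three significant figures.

R_th ≤ 15.2 kΩ

Loading drop = R_th/(R_th + R_L) ≤ 0.0530, so R_th ≤ R_L · ε/(1−ε) = 272 kΩ × 0.0530/0.9470 = 15.2 kΩ.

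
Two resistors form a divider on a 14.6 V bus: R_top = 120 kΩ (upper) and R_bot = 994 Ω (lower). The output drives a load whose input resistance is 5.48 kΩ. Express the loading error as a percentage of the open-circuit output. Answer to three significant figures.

15.2 %

The divider's output (Thévenin) resistance is R_top‖R_bot = 985.8 Ω.
Fractional drop under load = R_th/(R_th + R_L) = 985.8 / (985.8 + 5480) = 0.1525.
So the output falls by 15.2 %.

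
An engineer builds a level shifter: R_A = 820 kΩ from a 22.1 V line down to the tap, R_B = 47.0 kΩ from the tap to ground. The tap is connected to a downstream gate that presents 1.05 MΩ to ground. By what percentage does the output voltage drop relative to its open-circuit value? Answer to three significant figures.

4.06 %

The divider's output (Thévenin) resistance is R_A‖R_B = 44.45 kΩ.
Fractional drop under load = R_th/(R_th + R_L) = 44.45 / (44.45 + 1050) = 0.04062.
So the output falls by 4.06 %.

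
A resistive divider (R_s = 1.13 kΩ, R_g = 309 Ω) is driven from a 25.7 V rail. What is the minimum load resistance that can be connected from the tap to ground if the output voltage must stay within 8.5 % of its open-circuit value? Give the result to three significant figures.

Output resistance R_th = R_s‖R_g = (1130 × 309)/1439 = 242.6 Ω.
The fractional drop is R_th/(R_th + R_L); requiring this ≤ 0.0850 gives R_L ≥ R_th(1/0.0850 − 1) = 242.6 × 10.76 = 2.61 kΩ.

R_L(min) ≈ 2.61 kΩ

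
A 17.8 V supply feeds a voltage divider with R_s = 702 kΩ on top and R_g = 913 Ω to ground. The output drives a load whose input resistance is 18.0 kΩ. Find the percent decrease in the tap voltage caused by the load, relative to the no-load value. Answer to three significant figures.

The divider's output (Thévenin) resistance is R_s‖R_g = 911.8 Ω.
Fractional drop under load = R_th/(R_th + R_L) = 911.8 / (911.8 + 18000) = 0.04821.
So the output falls by 4.82 %.

4.82 %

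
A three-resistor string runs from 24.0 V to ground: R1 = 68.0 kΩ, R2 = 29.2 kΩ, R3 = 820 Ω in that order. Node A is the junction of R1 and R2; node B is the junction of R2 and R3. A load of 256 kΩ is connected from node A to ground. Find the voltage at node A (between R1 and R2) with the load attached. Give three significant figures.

V ≈ 6.80 V

Below node A the series string R2+R3 = 30020 Ω sits in parallel with the 256000 Ω load: 26870 Ω.
V_A = 24.0 × 26870/(68000 + 26870) = 6.80 V.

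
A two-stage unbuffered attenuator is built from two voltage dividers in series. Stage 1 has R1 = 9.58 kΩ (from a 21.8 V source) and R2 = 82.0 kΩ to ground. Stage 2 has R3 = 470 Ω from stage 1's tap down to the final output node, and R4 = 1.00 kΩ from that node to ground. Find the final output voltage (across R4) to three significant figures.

Stage 2 presents R3+R4 = 1470 Ω as a load on stage 1's tap.
Stage 1's lower leg becomes R2‖(R3+R4) = 1444 Ω, so V_mid = 21.8 × 1444/11020 = 2.856 V.
Stage 2 is itself unloaded: V_out = V_mid × R4/(R3+R4) = 2.856 × 1000/1470 = 1.94 V.

V_out ≈ 1.94 V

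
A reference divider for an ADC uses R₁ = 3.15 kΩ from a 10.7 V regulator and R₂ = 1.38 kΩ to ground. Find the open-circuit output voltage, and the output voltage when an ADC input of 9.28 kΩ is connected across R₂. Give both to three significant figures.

Open-circuit: V = 10.7 × 1.38/(3.15 + 1.38) = 3.26 V.
With the load, R₂ becomes R₂‖R_L = 1.201 kΩ, so V = 10.7 × 1.201/4.351 = 2.95 V.

Unloaded: 3.26 V; loaded: 2.95 V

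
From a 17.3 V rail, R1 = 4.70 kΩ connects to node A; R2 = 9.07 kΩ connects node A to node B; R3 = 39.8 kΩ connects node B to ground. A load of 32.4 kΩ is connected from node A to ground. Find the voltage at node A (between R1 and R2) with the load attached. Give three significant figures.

V ≈ 13.9 V

Below node A the series string R2+R3 = 48.87 kΩ sits in parallel with the 32.4 kΩ load: 19.48 kΩ.
V_A = 17.3 × 19.48/(4.70 + 19.48) = 13.9 V.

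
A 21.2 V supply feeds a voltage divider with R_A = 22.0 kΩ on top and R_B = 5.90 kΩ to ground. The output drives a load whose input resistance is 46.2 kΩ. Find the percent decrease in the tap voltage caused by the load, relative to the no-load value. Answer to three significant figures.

9.15 %

Unloaded V = 21.2 × 5.90/27.90 = 4.4832 V.
Loaded: R_B‖R_L = 5.232 kΩ, giving V = 21.2 × 5.232/27.23 = 4.0730 V.
Drop = (4.4832 − 4.0730) / 4.4832 = 9.15 %.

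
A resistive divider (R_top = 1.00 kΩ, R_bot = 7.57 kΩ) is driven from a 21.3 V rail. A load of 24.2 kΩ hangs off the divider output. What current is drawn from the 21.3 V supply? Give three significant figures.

R_bot‖R_L = 5.766 kΩ, so the source sees R_top + R_bot‖R_L = 6.766 kΩ.
I = 21.3 V / 6.766 kΩ = 3.15 mA.

I ≈ 3.15 mA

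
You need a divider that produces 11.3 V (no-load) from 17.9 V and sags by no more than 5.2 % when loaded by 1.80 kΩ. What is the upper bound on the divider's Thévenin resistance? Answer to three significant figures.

Loading drop = R_th/(R_th + R_L) ≤ 0.0520, so R_th ≤ R_L · ε/(1−ε) = 1.80 kΩ × 0.0520/0.9480 = 98.7 Ω.

R_th ≤ 98.7 Ω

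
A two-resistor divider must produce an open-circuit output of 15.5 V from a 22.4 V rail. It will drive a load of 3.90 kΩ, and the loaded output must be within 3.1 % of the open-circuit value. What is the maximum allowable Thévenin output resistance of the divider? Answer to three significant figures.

Loading drop = R_th/(R_th + R_L) ≤ 0.0310, so R_th ≤ R_L · ε/(1−ε) = 3.90 kΩ × 0.0310/0.9690 = 125 Ω.
(Any R1, R2 with R2/(R1+R2) = 0.692 and R1‖R2 ≤ 125 Ω will meet the spec.)

R_th ≤ 125 Ω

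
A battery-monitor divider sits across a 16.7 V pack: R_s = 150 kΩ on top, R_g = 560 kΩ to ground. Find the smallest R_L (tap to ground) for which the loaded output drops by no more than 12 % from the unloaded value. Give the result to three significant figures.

R_L(min) ≈ 868 kΩ

Output resistance R_th = R_s‖R_g = (150 × 560)/710.0 = 118.3 kΩ.
The fractional drop is R_th/(R_th + R_L); requiring this ≤ 0.120 gives R_L ≥ R_th(1/0.120 − 1) = 118.3 × 7.333 = 868 kΩ.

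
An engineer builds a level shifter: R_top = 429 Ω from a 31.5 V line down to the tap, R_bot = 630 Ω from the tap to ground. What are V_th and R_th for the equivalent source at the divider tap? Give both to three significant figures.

V_th is the open-circuit tap voltage: 31.5 × 630/(429 + 630) = 18.7 V.
With the supply zeroed, R_top and R_bot appear in parallel from the tap: R_th = R_top‖R_bot = (429 × 630)/1059 = 255 Ω.

V_th = 18.7 V, R_th = 255 Ω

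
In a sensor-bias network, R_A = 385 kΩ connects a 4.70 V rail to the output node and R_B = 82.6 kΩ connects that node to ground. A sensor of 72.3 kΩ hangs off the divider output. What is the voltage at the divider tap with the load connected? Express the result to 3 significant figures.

The load sits in parallel with R_B: R_B‖R_L = (82.6 × 72.3) / (82.6 + 72.3) = 38.55 kΩ.
V_out = 4.70 × 38.55 / (385 + 38.55) = 4.70 × 38.55/423.6 = 0.428 V.

V_out ≈ 0.428 V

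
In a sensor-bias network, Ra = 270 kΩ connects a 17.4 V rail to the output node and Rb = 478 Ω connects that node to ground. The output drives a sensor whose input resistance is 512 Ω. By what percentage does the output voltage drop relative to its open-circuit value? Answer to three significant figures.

The divider's output (Thévenin) resistance is Ra‖Rb = 477.2 Ω.
Fractional drop under load = R_th/(R_th + R_L) = 477.2 / (477.2 + 512) = 0.4824.
So the output falls by 48.2 %.

48.2 %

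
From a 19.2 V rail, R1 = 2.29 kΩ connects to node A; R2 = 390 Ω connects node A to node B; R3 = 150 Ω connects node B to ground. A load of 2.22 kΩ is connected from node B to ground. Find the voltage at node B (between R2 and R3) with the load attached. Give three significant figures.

V ≈ 0.956 V

At node B, R3 is in parallel with the load: R3‖R_L = 140.5 Ω.
Below node A the resistance is R2 + (R3‖R_L) = 530.5 Ω, so V_A = 19.2 × 530.5/2821 = 3.611 V.
Then V_B = V_A × (R3‖R_L)/(R2 + R3‖R_L) = 3.611 × 140.5/530.5 = 0.956 V.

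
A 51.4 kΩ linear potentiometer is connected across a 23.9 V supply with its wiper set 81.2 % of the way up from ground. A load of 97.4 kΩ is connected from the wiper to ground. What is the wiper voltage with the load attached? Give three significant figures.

The wiper splits the pot into (1−α)R = 9.663 kΩ above and αR = 41.74 kΩ below.
Lower section ‖ load = 29.22 kΩ.
V_wiper = 23.9 × 29.22/(9.663 + 29.22) = 18.0 V.

V ≈ 18.0 V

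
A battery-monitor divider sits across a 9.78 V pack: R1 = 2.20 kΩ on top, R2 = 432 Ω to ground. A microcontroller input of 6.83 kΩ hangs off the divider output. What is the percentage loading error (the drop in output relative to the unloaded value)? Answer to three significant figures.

The divider's output (Thévenin) resistance is R1‖R2 = 361.1 Ω.
Fractional drop under load = R_th/(R_th + R_L) = 361.1 / (361.1 + 6830) = 0.05021.
So the output falls by 5.02 %.

5.02 %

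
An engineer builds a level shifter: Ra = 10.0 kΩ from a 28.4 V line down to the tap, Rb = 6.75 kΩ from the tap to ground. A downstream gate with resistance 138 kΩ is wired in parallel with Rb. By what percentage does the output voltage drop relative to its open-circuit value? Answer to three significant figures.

The divider's output (Thévenin) resistance is Ra‖Rb = 4.030 kΩ.
Fractional drop under load = R_th/(R_th + R_L) = 4.030 / (4.030 + 138) = 0.02837.
So the output falls by 2.84 %.

2.84 %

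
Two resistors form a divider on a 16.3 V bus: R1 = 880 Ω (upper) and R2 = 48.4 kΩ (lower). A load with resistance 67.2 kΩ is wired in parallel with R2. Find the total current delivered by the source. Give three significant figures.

I ≈ 0.562 mA

R2‖R_L = 28140 Ω, so the source sees R1 + R2‖R_L = 29020 Ω.
I = 16.3 V / 29020 Ω = 0.562 mA.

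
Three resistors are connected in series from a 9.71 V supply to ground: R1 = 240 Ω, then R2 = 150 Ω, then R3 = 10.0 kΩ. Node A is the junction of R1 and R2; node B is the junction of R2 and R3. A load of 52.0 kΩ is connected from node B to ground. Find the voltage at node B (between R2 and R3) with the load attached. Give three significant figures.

V ≈ 9.28 V

At node B, R3 is in parallel with the load: R3‖R_L = 8387 Ω.
Below node A the resistance is R2 + (R3‖R_L) = 8537 Ω, so V_A = 9.71 × 8537/8777 = 9.444 V.
Then V_B = V_A × (R3‖R_L)/(R2 + R3‖R_L) = 9.444 × 8387/8537 = 9.28 V.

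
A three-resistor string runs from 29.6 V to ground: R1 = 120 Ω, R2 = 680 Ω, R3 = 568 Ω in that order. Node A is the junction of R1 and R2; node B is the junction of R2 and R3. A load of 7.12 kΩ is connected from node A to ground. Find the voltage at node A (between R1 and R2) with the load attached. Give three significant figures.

V ≈ 26.6 V

Below node A the series string R2+R3 = 1248 Ω sits in parallel with the 7120 Ω load: 1062 Ω.
V_A = 29.6 × 1062/(120 + 1062) = 26.6 V.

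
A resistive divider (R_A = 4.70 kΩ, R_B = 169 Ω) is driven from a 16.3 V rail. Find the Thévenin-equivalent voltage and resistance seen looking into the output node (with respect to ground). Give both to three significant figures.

V_th is the open-circuit tap voltage: 16.3 × 169/(4700 + 169) = 0.566 V.
With the supply zeroed, R_A and R_B appear in parallel from the tap: R_th = R_A‖R_B = (4700 × 169)/4869 = 163 Ω.

V_th = 0.566 V, R_th = 163 Ω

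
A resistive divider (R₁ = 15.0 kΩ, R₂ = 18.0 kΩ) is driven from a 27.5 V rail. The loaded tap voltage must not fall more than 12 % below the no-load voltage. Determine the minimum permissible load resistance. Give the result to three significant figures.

R_L(min) ≈ 60.0 kΩ

Output resistance R_th = R₁‖R₂ = (15.0 × 18.0)/33.00 = 8.182 kΩ.
The fractional drop is R_th/(R_th + R_L); requiring this ≤ 0.120 gives R_L ≥ R_th(1/0.120 − 1) = 8.182 × 7.333 = 60.0 kΩ.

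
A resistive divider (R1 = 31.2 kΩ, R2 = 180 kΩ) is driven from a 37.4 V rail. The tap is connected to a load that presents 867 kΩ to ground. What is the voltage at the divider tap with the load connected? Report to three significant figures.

The load sits in parallel with R2: R2‖R_L = (180 × 867) / (180 + 867) = 149.1 kΩ.
V_out = 37.4 × 149.1 / (31.2 + 149.1) = 37.4 × 149.1/180.3 = 30.9 V.
(Unloaded it would have been 31.9 V.)

V_out ≈ 30.9 V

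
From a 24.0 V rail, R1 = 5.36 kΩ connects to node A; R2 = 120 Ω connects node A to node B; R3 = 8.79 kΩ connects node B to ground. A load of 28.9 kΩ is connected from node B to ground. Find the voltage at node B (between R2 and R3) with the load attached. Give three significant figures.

At node B, R3 is in parallel with the load: R3‖R_L = 6740 Ω.
Below node A the resistance is R2 + (R3‖R_L) = 6860 Ω, so V_A = 24.0 × 6860/12220 = 13.47 V.
Then V_B = V_A × (R3‖R_L)/(R2 + R3‖R_L) = 13.47 × 6740/6860 = 13.2 V.

V ≈ 13.2 V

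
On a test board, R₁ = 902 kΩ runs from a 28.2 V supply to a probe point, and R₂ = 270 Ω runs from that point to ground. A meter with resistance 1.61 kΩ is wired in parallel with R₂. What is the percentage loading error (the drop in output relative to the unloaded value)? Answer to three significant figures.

14.4 %

The divider's output (Thévenin) resistance is R₁‖R₂ = 269.9 Ω.
Fractional drop under load = R_th/(R_th + R_L) = 269.9 / (269.9 + 1610) = 0.1436.
So the output falls by 14.4 %.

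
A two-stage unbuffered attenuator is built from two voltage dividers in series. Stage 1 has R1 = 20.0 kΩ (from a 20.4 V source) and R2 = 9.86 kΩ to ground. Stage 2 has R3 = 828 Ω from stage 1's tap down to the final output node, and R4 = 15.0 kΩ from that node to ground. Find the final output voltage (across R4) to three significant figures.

V_out ≈ 4.50 V

Stage 2 presents R3+R4 = 15830 Ω as a load on stage 1's tap.
Stage 1's lower leg becomes R2‖(R3+R4) = 6075 Ω, so V_mid = 20.4 × 6075/26080 = 4.753 V.
Stage 2 is itself unloaded: V_out = V_mid × R4/(R3+R4) = 4.753 × 15000/15830 = 4.50 V.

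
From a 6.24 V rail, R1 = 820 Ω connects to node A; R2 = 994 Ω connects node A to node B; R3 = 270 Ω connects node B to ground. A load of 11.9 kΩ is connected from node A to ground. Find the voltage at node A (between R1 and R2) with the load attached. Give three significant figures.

V ≈ 3.63 V

Below node A the series string R2+R3 = 1264 Ω sits in parallel with the 11900 Ω load: 1143 Ω.
V_A = 6.24 × 1143/(820 + 1143) = 3.63 V.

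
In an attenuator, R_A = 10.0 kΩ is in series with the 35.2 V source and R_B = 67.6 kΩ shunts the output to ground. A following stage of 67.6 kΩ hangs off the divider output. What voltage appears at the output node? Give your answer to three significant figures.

The load sits in parallel with R_B: R_B‖R_L = (67.6 × 67.6) / (67.6 + 67.6) = 33.80 kΩ.
V_out = 35.2 × 33.80 / (10.0 + 33.80) = 35.2 × 33.80/43.80 = 27.2 V.
(Unloaded it would have been 30.7 V.)

V_out ≈ 27.2 V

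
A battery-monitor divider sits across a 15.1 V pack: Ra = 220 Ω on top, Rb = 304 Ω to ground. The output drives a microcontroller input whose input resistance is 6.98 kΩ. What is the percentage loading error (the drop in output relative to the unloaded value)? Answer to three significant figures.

The divider's output (Thévenin) resistance is Ra‖Rb = 127.6 Ω.
Fractional drop under load = R_th/(R_th + R_L) = 127.6 / (127.6 + 6980) = 0.01796.
So the output falls by 1.80 %.

1.80 %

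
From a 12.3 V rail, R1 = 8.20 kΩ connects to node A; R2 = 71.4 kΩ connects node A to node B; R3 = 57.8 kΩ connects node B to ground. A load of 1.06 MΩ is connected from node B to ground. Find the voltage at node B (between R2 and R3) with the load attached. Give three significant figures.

V ≈ 5.02 V

At node B, R3 is in parallel with the load: R3‖R_L = 54.81 kΩ.
Below node A the resistance is R2 + (R3‖R_L) = 126.2 kΩ, so V_A = 12.3 × 126.2/134.4 = 11.55 V.
Then V_B = V_A × (R3‖R_L)/(R2 + R3‖R_L) = 11.55 × 54.81/126.2 = 5.02 V.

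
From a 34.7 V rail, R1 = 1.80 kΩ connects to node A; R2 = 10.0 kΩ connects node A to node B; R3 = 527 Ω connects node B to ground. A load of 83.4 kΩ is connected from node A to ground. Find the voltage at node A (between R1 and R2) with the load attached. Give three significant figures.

V ≈ 29.1 V

Below node A the series string R2+R3 = 10530 Ω sits in parallel with the 83400 Ω load: 9347 Ω.
V_A = 34.7 × 9347/(1800 + 9347) = 29.1 V.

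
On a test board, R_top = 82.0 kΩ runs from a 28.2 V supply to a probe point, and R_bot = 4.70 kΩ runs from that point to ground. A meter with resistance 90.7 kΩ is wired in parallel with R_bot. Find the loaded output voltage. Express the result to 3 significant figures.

V_out ≈ 1.46 V

The load sits in parallel with R_bot: R_bot‖R_L = (4.70 × 90.7) / (4.70 + 90.7) = 4.468 kΩ.
V_out = 28.2 × 4.468 / (82.0 + 4.468) = 28.2 × 4.468/86.47 = 1.46 V.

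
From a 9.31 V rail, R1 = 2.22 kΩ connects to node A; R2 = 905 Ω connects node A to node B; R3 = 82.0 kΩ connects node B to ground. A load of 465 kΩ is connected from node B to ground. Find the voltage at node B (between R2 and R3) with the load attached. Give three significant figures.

V ≈ 8.91 V

At node B, R3 is in parallel with the load: R3‖R_L = 69710 Ω.
Below node A the resistance is R2 + (R3‖R_L) = 70610 Ω, so V_A = 9.31 × 70610/72830 = 9.026 V.
Then V_B = V_A × (R3‖R_L)/(R2 + R3‖R_L) = 9.026 × 69710/70610 = 8.91 V.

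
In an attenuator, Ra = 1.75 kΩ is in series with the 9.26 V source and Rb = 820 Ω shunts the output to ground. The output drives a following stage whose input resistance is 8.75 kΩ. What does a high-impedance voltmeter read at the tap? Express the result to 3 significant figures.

V_out ≈ 2.78 V

The load sits in parallel with Rb: Rb‖R_L = (820 × 8750) / (820 + 8750) = 749.7 Ω.
V_out = 9.26 × 749.7 / (1750 + 749.7) = 9.26 × 749.7/2500 = 2.78 V.
(Unloaded it would have been 2.95 V.)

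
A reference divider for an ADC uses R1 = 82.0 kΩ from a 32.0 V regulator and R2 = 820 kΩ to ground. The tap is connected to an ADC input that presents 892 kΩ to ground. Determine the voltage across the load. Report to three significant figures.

V_out ≈ 26.8 V

The load sits in parallel with R2: R2‖R_L = (820 × 892) / (820 + 892) = 427.2 kΩ.
V_out = 32.0 × 427.2 / (82.0 + 427.2) = 32.0 × 427.2/509.2 = 26.8 V.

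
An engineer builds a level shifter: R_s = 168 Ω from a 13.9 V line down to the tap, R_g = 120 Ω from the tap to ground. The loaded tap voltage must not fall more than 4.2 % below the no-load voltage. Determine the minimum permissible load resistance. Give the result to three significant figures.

Output resistance R_th = R_s‖R_g = (168 × 120)/288.0 = 70.00 Ω.
The fractional drop is R_th/(R_th + R_L); requiring this ≤ 0.0420 gives R_L ≥ R_th(1/0.0420 − 1) = 70.00 × 22.81 = 1.60 kΩ.

R_L(min) ≈ 1.60 kΩ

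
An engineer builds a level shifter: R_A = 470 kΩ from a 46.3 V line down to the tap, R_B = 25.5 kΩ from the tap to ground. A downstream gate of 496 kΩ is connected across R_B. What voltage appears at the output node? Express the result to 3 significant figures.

The load sits in parallel with R_B: R_B‖R_L = (25.5 × 496) / (25.5 + 496) = 24.25 kΩ.
V_out = 46.3 × 24.25 / (470 + 24.25) = 46.3 × 24.25/494.3 = 2.27 V.

V_out ≈ 2.27 V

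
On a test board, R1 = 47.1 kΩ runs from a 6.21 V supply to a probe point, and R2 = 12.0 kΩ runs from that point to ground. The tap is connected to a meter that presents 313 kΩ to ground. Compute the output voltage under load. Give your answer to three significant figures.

The load sits in parallel with R2: R2‖R_L = (12.0 × 313) / (12.0 + 313) = 11.56 kΩ.
V_out = 6.21 × 11.56 / (47.1 + 11.56) = 6.21 × 11.56/58.66 = 1.22 V.

V_out ≈ 1.22 V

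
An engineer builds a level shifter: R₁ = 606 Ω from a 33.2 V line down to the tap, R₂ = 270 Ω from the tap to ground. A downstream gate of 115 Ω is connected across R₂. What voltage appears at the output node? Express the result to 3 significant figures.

The load sits in parallel with R₂: R₂‖R_L = (270 × 115) / (270 + 115) = 80.65 Ω.
V_out = 33.2 × 80.65 / (606 + 80.65) = 33.2 × 80.65/686.6 = 3.90 V.

V_out ≈ 3.90 V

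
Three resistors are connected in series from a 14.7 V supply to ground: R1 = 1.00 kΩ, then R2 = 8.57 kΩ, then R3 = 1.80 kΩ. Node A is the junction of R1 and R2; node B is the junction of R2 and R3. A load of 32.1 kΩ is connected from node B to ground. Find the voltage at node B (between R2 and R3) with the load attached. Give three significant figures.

V ≈ 2.22 V

At node B, R3 is in parallel with the load: R3‖R_L = 1.704 kΩ.
Below node A the resistance is R2 + (R3‖R_L) = 10.27 kΩ, so V_A = 14.7 × 10.27/11.27 = 13.40 V.
Then V_B = V_A × (R3‖R_L)/(R2 + R3‖R_L) = 13.40 × 1.704/10.27 = 2.22 V.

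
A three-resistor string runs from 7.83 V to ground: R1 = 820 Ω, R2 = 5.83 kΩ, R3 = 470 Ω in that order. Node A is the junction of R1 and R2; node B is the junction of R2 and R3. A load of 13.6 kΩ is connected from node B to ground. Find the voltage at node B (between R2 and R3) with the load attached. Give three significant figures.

V ≈ 0.501 V

At node B, R3 is in parallel with the load: R3‖R_L = 454.3 Ω.
Below node A the resistance is R2 + (R3‖R_L) = 6284 Ω, so V_A = 7.83 × 6284/7104 = 6.926 V.
Then V_B = V_A × (R3‖R_L)/(R2 + R3‖R_L) = 6.926 × 454.3/6284 = 0.501 V.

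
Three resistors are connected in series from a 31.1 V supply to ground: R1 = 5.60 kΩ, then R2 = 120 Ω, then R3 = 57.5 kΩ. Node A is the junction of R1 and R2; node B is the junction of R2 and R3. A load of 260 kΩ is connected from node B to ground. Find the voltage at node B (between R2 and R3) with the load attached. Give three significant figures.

V ≈ 27.7 V

At node B, R3 is in parallel with the load: R3‖R_L = 47090 Ω.
Below node A the resistance is R2 + (R3‖R_L) = 47210 Ω, so V_A = 31.1 × 47210/52810 = 27.80 V.
Then V_B = V_A × (R3‖R_L)/(R2 + R3‖R_L) = 27.80 × 47090/47210 = 27.7 V.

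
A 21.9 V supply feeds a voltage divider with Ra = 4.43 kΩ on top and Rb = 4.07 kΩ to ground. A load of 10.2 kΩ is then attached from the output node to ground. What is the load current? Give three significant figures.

Rb‖R_L = 2.909 kΩ; V_out = 21.9 × 2.909/7.339 = 8.681 V.
I_L = V_out / R_L = 8.681 / 10.2 kΩ = 0.851 mA.

I_L ≈ 0.851 mA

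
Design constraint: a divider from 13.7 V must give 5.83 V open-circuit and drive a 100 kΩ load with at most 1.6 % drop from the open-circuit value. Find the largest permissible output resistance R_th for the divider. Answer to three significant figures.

R_th ≤ 1.63 kΩ

Loading drop = R_th/(R_th + R_L) ≤ 0.0160, so R_th ≤ R_L · ε/(1−ε) = 100 kΩ × 0.0160/0.9840 = 1.63 kΩ.
(Any R1, R2 with R2/(R1+R2) = 0.426 and R1‖R2 ≤ 1.63 kΩ will meet the spec.)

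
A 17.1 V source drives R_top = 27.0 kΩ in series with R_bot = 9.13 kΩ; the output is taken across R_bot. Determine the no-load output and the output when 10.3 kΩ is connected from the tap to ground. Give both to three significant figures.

Unloaded: 4.32 V; loaded: 2.60 V

Open-circuit: V = 17.1 × 9.13/(27.0 + 9.13) = 4.32 V.
With the load, R_bot becomes R_bot‖R_L = 4.840 kΩ, so V = 17.1 × 4.840/31.84 = 2.60 V.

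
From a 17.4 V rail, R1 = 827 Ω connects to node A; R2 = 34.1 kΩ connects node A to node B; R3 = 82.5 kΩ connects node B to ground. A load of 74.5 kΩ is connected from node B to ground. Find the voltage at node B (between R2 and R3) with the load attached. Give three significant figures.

V ≈ 9.20 V

At node B, R3 is in parallel with the load: R3‖R_L = 39150 Ω.
Below node A the resistance is R2 + (R3‖R_L) = 73250 Ω, so V_A = 17.4 × 73250/74080 = 17.21 V.
Then V_B = V_A × (R3‖R_L)/(R2 + R3‖R_L) = 17.21 × 39150/73250 = 9.20 V.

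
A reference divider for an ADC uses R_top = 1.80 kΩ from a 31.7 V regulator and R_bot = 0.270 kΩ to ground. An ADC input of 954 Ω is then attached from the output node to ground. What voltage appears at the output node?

The load sits in parallel with R_bot: R_bot‖R_L = (270 × 954) / (270 + 954) = 210.4 Ω.
V_out = 31.7 × 210.4 / (1800 + 210.4) = 31.7 × 210.4/2010 = 3.32 V.
(Unloaded it would have been 4.13 V.)

V_out ≈ 3.32 V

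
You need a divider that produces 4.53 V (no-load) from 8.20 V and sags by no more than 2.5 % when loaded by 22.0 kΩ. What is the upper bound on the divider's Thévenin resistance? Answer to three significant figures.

Loading drop = R_th/(R_th + R_L) ≤ 0.0250, so R_th ≤ R_L · ε/(1−ε) = 22.0 kΩ × 0.0250/0.9750 = 564 Ω.
(Any R1, R2 with R2/(R1+R2) = 0.552 and R1‖R2 ≤ 564 Ω will meet the spec.)

R_th ≤ 564 Ω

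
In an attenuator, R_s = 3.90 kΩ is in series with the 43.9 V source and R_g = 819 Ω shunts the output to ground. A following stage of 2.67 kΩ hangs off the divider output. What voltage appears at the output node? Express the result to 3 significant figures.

V_out ≈ 6.08 V

The load sits in parallel with R_g: R_g‖R_L = (819 × 2670) / (819 + 2670) = 626.7 Ω.
V_out = 43.9 × 626.7 / (3900 + 626.7) = 43.9 × 626.7/4527 = 6.08 V.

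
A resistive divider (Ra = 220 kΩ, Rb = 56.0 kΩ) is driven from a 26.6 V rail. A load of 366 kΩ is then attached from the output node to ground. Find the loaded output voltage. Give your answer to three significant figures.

V_out ≈ 4.81 V

The load sits in parallel with Rb: Rb‖R_L = (56.0 × 366) / (56.0 + 366) = 48.57 kΩ.
V_out = 26.6 × 48.57 / (220 + 48.57) = 26.6 × 48.57/268.6 = 4.81 V.
(Unloaded it would have been 5.40 V.)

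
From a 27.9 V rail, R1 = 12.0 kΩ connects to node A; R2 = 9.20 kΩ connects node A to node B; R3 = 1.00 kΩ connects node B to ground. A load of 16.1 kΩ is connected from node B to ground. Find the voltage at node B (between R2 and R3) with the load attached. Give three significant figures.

V ≈ 1.19 V

At node B, R3 is in parallel with the load: R3‖R_L = 0.9415 kΩ.
Below node A the resistance is R2 + (R3‖R_L) = 10.14 kΩ, so V_A = 27.9 × 10.14/22.14 = 12.78 V.
Then V_B = V_A × (R3‖R_L)/(R2 + R3‖R_L) = 12.78 × 0.9415/10.14 = 1.19 V.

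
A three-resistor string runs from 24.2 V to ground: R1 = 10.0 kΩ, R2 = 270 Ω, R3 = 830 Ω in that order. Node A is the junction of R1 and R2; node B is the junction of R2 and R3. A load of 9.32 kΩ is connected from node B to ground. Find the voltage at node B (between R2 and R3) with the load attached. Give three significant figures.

V ≈ 1.67 V

At node B, R3 is in parallel with the load: R3‖R_L = 762.1 Ω.
Below node A the resistance is R2 + (R3‖R_L) = 1032 Ω, so V_A = 24.2 × 1032/11030 = 2.264 V.
Then V_B = V_A × (R3‖R_L)/(R2 + R3‖R_L) = 2.264 × 762.1/1032 = 1.67 V.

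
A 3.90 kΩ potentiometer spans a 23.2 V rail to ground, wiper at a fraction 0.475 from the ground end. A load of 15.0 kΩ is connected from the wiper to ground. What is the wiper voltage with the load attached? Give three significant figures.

The wiper splits the pot into (1−α)R = 2.047 kΩ above and αR = 1.853 kΩ below.
Lower section ‖ load = 1.649 kΩ.
V_wiper = 23.2 × 1.649/(2.047 + 1.649) = 10.3 V.

V ≈ 10.3 V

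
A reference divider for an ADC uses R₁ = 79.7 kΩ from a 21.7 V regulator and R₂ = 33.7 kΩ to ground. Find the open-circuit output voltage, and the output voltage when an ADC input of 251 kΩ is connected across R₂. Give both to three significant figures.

Open-circuit: V = 21.7 × 33.7/(79.7 + 33.7) = 6.45 V.
With the load, R₂ becomes R₂‖R_L = 29.71 kΩ, so V = 21.7 × 29.71/109.4 = 5.89 V.

Unloaded: 6.45 V; loaded: 5.89 V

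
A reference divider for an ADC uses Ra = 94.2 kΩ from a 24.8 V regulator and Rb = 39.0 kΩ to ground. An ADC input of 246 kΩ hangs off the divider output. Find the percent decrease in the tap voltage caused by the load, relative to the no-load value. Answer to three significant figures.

The divider's output (Thévenin) resistance is Ra‖Rb = 27.58 kΩ.
Fractional drop under load = R_th/(R_th + R_L) = 27.58 / (27.58 + 246) = 0.1008.
So the output falls by 10.1 %.

10.1 %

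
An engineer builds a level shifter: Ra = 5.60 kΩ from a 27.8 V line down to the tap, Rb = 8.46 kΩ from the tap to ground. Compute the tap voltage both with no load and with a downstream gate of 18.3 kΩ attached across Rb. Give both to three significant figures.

Unloaded: 16.7 V; loaded: 14.1 V

Open-circuit: V = 27.8 × 8.46/(5.60 + 8.46) = 16.7 V.
With the load, Rb becomes Rb‖R_L = 5.785 kΩ, so V = 27.8 × 5.785/11.39 = 14.1 V.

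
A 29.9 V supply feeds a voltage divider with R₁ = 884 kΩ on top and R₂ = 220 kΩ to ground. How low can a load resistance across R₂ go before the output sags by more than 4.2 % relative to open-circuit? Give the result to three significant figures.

R_L(min) ≈ 4.02 MΩ

Output resistance R_th = R₁‖R₂ = (884 × 220)/1104 = 176.2 kΩ.
The fractional drop is R_th/(R_th + R_L); requiring this ≤ 0.0420 gives R_L ≥ R_th(1/0.0420 − 1) = 176.2 × 22.81 = 4.02 MΩ.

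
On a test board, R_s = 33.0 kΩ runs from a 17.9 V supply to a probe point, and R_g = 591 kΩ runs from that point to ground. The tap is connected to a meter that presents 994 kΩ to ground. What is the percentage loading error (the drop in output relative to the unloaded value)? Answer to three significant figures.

The divider's output (Thévenin) resistance is R_s‖R_g = 31.25 kΩ.
Fractional drop under load = R_th/(R_th + R_L) = 31.25 / (31.25 + 994) = 0.03048.
So the output falls by 3.05 %.

3.05 %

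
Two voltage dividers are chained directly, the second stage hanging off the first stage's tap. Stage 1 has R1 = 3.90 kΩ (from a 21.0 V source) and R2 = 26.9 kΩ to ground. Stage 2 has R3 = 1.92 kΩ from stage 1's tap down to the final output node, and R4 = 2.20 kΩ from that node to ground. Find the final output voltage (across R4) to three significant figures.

Stage 2 presents R3+R4 = 4.120 kΩ as a load on stage 1's tap.
Stage 1's lower leg becomes R2‖(R3+R4) = 3.573 kΩ, so V_mid = 21.0 × 3.573/7.473 = 10.04 V.
Stage 2 is itself unloaded: V_out = V_mid × R4/(R3+R4) = 10.04 × 2.20/4.120 = 5.36 V.

V_out ≈ 5.36 V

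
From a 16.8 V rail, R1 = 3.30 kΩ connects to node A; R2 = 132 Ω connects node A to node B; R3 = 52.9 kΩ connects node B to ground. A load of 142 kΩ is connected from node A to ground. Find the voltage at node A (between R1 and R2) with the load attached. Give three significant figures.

V ≈ 15.5 V

Below node A the series string R2+R3 = 53030 Ω sits in parallel with the 142000 Ω load: 38610 Ω.
V_A = 16.8 × 38610/(3300 + 38610) = 15.5 V.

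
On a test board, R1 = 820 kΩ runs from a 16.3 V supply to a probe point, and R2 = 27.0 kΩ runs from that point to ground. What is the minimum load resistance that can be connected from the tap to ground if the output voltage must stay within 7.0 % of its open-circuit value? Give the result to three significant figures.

R_L(min) ≈ 347 kΩ

Output resistance R_th = R1‖R2 = (820 × 27.0)/847.0 = 26.14 kΩ.
The fractional drop is R_th/(R_th + R_L); requiring this ≤ 0.0700 gives R_L ≥ R_th(1/0.0700 − 1) = 26.14 × 13.29 = 347 kΩ.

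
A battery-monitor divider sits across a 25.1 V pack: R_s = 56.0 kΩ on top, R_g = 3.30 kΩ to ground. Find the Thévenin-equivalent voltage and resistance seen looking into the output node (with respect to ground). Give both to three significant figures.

V_th = 1.40 V, R_th = 3.12 kΩ

V_th is the open-circuit tap voltage: 25.1 × 3.30/(56.0 + 3.30) = 1.40 V.
With the supply zeroed, R_s and R_g appear in parallel from the tap: R_th = R_s‖R_g = (56.0 × 3.30)/59.30 = 3.12 kΩ.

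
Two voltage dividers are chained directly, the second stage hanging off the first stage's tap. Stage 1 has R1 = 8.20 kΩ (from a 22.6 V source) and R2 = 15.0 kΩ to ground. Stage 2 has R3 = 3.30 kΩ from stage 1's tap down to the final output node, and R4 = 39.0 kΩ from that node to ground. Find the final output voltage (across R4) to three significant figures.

V_out ≈ 12.0 V

Stage 2 presents R3+R4 = 42.30 kΩ as a load on stage 1's tap.
Stage 1's lower leg becomes R2‖(R3+R4) = 11.07 kΩ, so V_mid = 22.6 × 11.07/19.27 = 12.98 V.
Stage 2 is itself unloaded: V_out = V_mid × R4/(R3+R4) = 12.98 × 39.0/42.30 = 12.0 V.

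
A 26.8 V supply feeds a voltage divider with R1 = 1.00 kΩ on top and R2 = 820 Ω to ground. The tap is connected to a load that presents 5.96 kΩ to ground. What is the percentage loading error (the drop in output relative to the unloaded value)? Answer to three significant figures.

7.03 %

The divider's output (Thévenin) resistance is R1‖R2 = 450.5 Ω.
Fractional drop under load = R_th/(R_th + R_L) = 450.5 / (450.5 + 5960) = 0.07028.
So the output falls by 7.03 %.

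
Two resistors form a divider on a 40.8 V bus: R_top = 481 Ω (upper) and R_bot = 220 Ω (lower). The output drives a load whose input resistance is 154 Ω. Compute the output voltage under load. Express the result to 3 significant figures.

The load sits in parallel with R_bot: R_bot‖R_L = (220 × 154) / (220 + 154) = 90.59 Ω.
V_out = 40.8 × 90.59 / (481 + 90.59) = 40.8 × 90.59/571.6 = 6.47 V.

V_out ≈ 6.47 V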